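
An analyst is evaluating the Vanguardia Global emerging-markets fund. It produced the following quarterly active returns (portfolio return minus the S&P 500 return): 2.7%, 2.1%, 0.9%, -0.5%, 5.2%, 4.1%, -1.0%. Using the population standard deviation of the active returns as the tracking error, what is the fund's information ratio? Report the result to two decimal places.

r̄ = (2.7 + 2.1 + 0.9 − 0.5 + 5.2 + 4.1 − 1) / 7 = 1.9286%
Σ(r − r̄)² = 31.5743; population σ = √(31.5743/7) = 2.1238%
IR = r̄ / tracking error = 1.9286 / 2.1238 = 0.9081

0.91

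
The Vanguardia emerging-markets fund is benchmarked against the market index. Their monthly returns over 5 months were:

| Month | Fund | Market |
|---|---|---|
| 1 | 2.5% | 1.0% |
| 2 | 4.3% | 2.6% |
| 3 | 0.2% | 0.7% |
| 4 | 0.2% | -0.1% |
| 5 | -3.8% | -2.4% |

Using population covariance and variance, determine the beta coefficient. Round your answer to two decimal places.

1.62

r̄p = 0.6800%,  r̄m = 0.3600%
Cov = Σ(rp − r̄p)(rm − r̄m) / 5 = 4.3392
Var(rm) = Σ(rm − r̄m)² / 5 = 2.6744
β = Cov / Var = 4.3392 / 2.6744 = 1.6225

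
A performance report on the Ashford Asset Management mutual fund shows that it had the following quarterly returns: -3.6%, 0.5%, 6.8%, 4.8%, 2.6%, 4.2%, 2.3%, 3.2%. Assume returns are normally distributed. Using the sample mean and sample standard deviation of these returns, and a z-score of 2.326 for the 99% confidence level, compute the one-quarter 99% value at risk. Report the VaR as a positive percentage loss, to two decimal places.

r̄ = (-3.6 + 0.5 + 6.8 + 4.8 + 2.6 + 4.2 + 2.3 + 3.2) / 8 = 20.80 / 8 = 2.6000%
Sample std dev = √[68.3400 / 7] = 3.1246%
VaR = −(r̄ − z·σ) = −(2.6000 − 2.326 × 3.1246) = −(-4.6678) = 4.6678%

4.67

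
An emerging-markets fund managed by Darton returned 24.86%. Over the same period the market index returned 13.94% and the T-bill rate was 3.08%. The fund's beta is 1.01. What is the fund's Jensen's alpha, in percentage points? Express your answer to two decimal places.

10.81

CAPM expected return = Rf + β(Rm − Rf) = 3.08% + 1.01 × (13.94% − 3.08%) = 3.08 + 1.01 × 10.86 = 14.0486%
Jensen's α = Rp − E[R] = 24.86% − 14.0486% = 10.8114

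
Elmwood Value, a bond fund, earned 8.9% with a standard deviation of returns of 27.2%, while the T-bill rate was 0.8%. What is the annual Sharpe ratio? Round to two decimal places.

0.30

Sharpe = (Rp − Rf) / σp = (8.9% − 0.8%) / 27.2% = 8.10% / 27.2% = 0.2978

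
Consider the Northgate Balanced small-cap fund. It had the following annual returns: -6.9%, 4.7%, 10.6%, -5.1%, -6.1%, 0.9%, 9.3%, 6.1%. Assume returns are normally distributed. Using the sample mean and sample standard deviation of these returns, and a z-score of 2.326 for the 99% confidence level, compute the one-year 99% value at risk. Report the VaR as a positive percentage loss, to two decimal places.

r̄ = (-6.9 + 4.7 + 10.6 − 5.1 − 6.1 + 0.9 + 9.3 + 6.1) / 8 = 1.6875%
Σ(r − r̄)² = 347.0088; sample σ = √(347.0088/7) = 7.0408%
VaR = −(r̄ − z·σ) = −(1.6875 − 2.326 × 7.0408) = −(-14.6894) = 14.6894%

14.69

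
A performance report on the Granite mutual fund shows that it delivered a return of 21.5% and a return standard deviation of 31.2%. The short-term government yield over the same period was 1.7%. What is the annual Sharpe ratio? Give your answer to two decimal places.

0.63

Sharpe = (Rp − Rf) / σp = (21.5% − 1.7%) / 31.2% = 19.80% / 31.2% = 0.6346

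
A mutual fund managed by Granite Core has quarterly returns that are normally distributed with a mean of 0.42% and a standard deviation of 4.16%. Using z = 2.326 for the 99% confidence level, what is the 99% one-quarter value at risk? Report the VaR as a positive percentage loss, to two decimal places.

9.26

VaR (as % loss) = −(μ − z·σ) = −(0.42% − 2.326 × 4.16%) = −(-9.25616%) = 9.25616%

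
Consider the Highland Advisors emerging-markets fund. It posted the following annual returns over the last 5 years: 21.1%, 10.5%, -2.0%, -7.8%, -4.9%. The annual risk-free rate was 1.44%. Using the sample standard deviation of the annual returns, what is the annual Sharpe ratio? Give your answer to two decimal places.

0.16

r̄ = (21.1 + 10.5 − 2 − 7.8 − 4.9) / 5 = 3.3800%
Σ(r − r̄)² = (21.1 − 3.3800)² + (10.5 − 3.3800)² + (-2 − 3.3800)² + … = 587.1880
sample σ = √(587.1880 / 4) = √146.7970 = 12.1160%
Sharpe = (r̄ − rf) / σ = (3.3800 − 1.44) / 12.1160 = 1.9400 / 12.1160 = 0.1601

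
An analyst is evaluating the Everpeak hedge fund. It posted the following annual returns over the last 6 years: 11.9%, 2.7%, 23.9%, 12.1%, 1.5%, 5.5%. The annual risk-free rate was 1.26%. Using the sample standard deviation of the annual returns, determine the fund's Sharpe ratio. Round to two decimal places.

1.00

Mean return μ = 57.60 / 6 = 9.6000%
Sample std dev = √[346.0600 / 5] = 8.3194%
Sharpe = (μ − rf) / σ = (9.6000 − 1.26) / 8.3194 = 8.3400 / 8.3194 = 1.0025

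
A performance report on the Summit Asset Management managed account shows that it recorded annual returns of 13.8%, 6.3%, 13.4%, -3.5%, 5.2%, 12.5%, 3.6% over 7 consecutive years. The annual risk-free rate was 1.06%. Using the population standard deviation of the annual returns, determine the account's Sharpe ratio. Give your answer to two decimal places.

Mean return μ = 51.30 / 7 = 7.3286%
Σ(r − μ)² = (13.8 − 7.3286)² + (6.3 − 7.3286)² + (13.4 − 7.3286)² + … = 242.2343
population σ = √(242.2343 / 7) = √34.6049 = 5.8826%
Sharpe = (μ − rf) / σ = (7.3286 − 1.06) / 5.8826 = 6.2686 / 5.8826 = 1.0656

1.07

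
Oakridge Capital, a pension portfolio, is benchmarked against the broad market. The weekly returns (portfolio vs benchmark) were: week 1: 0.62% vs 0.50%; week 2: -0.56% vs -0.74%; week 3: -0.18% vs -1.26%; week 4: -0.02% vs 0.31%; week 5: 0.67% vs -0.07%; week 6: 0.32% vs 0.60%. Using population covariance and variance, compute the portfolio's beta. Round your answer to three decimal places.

r̄p = 0.1417%,  r̄m = -0.1100%
Cov = Σ(rp − r̄p)(rm − r̄m) / 6 = 0.1973
Var(rm) = Σ(rm − r̄m)² / 6 = 0.4623
β = Cov / Var = 0.1973 / 0.4623 = 0.4268

0.427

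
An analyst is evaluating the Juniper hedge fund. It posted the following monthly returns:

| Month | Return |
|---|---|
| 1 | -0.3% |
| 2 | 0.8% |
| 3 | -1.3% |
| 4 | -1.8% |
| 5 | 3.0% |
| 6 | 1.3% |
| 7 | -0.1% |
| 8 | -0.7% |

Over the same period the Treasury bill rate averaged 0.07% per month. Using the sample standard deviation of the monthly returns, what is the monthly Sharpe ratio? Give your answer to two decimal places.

0.03

μ = (-0.3 + 0.8 − 1.3 − 1.8 + 3 + 1.3 − 0.1 − 0.7) / 8 = 0.1125%
Σ(r − μ)² = (-0.3 − 0.1125)² + (0.8 − 0.1125)² + (-1.3 − 0.1125)² + … = 16.7488
σ = √[16.7488 / 7] = 1.5468%
Sharpe = (μ − rf) / σ = (0.1125 − 0.07) / 1.5468 = 0.0425 / 1.5468 = 0.0275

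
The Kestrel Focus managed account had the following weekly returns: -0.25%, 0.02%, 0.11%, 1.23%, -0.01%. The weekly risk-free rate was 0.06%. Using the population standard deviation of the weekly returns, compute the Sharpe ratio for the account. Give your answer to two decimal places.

0.31

μ = (-0.25 + 0.02 + 0.11 + 1.23 − 0.01) / 5 = 0.2200%
Population std dev = √[1.3460 / 5] = 0.5188%
Sharpe = (μ − rf) / σ = (0.2200 − 0.06) / 0.5188 = 0.1600 / 0.5188 = 0.3084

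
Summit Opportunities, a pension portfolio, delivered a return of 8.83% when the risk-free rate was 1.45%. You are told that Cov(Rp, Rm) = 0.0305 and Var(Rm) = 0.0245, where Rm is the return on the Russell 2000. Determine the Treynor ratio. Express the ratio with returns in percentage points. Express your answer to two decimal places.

5.93

β = Cov / Var = 0.0305 / 0.0245 = 1.2449
Treynor = (Rp − Rf) / β = (8.83% − 1.45%) / 1.2449 = 7.38 / 1.2449 = 5.9282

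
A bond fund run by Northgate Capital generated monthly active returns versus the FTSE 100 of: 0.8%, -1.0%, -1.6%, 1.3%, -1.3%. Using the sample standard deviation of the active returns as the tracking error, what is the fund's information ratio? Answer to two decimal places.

μ = (0.8 − 1 − 1.6 + 1.3 − 1.3) / 5 = -1.80 / 5 = -0.3600%
Σ(r − μ)² = (0.8 − (-0.3600))² + (-1 − (-0.3600))² + … = 6.9320
sample σ = √(6.9320 / 4) = √1.7330 = 1.3164%
IR = μ / tracking error = -0.3600 / 1.3164 = -0.2735

-0.27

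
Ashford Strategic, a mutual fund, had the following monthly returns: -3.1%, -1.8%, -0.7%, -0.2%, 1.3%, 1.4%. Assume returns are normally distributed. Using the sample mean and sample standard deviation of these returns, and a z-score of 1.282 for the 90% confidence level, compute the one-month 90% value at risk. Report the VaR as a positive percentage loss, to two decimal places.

r̄ = (-3.1 − 1.8 − 0.7 − 0.2 + 1.3 + 1.4) / 6 = -0.5167%
Sample σ = √[Σ(r − r̄)² / 5] = √[15.4283 / 5] = √3.0857 = 1.7566%
VaR = −(r̄ − z·σ) = −(-0.5167 − 1.282 × 1.7566) = −(-2.7687) = 2.7687%

2.77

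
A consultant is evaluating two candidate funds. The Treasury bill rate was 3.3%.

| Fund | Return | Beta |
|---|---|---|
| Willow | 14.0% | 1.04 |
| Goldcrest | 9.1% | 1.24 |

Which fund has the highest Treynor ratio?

Willow: Treynor = (14.0% − 3.3%) / 1.04 = 10.288
Goldcrest: Treynor = (9.1% − 3.3%) / 1.24 = 4.677
Highest: Willow (10.288).

Willow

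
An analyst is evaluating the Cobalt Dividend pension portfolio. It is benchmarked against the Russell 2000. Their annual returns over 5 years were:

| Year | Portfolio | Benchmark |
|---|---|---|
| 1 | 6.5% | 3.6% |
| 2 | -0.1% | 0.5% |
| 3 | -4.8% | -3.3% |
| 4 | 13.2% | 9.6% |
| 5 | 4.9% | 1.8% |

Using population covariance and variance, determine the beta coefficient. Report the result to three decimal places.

r̄p = 3.9400%,  r̄m = 2.4400%
Cov = Σ(rp − r̄p)(rm − r̄m) / 5 = 25.3324
Var(rm) = Σ(rm − r̄m)² / 5 = 17.9464
β = Cov / Var = 25.3324 / 17.9464 = 1.4116

1.412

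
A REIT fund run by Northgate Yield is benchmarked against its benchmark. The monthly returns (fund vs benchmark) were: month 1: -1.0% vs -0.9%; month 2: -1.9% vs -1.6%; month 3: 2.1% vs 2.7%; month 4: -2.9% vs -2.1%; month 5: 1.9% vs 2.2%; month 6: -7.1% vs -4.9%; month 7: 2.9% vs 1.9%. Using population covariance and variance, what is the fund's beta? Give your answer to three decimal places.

r̄p = -0.8571%,  r̄m = -0.3857%
Cov = Σ(rp − r̄p)(rm − r̄m) / 7 = 8.2665
Var(rm) = Σ(rm − r̄m)² / 7 = 6.6412
β = Cov / Var = 8.2665 / 6.6412 = 1.2447

1.245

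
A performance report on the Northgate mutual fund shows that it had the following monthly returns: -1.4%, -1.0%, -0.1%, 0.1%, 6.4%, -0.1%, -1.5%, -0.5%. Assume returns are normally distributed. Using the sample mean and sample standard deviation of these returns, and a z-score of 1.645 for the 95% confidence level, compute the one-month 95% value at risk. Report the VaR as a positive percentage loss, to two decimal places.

r̄ = (-1.4 − 1 − 0.1 + 0.1 + 6.4 − 0.1 − 1.5 − 0.5) / 8 = 0.2375%
Sample σ = √[Σ(r − r̄)² / 7] = √[45.9988 / 7] = √6.5713 = 2.5635%
VaR = −(r̄ − z·σ) = −(0.2375 − 1.645 × 2.5635) = −(-3.9795) = 3.9795%

3.98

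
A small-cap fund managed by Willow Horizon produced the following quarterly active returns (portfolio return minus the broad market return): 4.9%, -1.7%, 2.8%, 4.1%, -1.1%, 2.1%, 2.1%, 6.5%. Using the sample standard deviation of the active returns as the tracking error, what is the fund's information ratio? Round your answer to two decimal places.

r̄ = (4.9 − 1.7 + 2.8 + 4.1 − 1.1 + 2.1 + 2.1 + 6.5) / 8 = 19.70 / 8 = 2.4625%
Sample std dev = √[55.3188 / 7] = 2.8112%
IR = r̄ / tracking error = 2.4625 / 2.8112 = 0.8760

0.88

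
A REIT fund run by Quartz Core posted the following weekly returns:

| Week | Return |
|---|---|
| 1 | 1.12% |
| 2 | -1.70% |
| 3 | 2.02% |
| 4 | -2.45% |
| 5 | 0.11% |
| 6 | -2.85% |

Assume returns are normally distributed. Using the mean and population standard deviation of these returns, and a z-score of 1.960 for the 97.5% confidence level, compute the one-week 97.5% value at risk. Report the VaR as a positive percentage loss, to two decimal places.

r̄ = (1.12 − 1.7 + 2.02 − 2.45 + 0.11 − 2.85) / 6 = -3.750 / 6 = -0.6250%
Population std dev = √[20.0182 / 6] = 1.8266%
VaR = −(r̄ − z·σ) = −(-0.6250 − 1.960 × 1.8266) = −(-4.2051) = 4.2051%

4.21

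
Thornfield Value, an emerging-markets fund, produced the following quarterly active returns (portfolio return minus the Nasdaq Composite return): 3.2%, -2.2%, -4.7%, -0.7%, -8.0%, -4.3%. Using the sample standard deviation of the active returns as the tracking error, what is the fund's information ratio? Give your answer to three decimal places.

Mean return r̄ = -16.70 / 6 = -2.7833%
Sample σ = √[Σ(r − r̄)² / 5] = √[73.6683 / 5] = √14.7337 = 3.8385%
IR = r̄ / tracking error = -2.7833 / 3.8385 = -0.7251

-0.725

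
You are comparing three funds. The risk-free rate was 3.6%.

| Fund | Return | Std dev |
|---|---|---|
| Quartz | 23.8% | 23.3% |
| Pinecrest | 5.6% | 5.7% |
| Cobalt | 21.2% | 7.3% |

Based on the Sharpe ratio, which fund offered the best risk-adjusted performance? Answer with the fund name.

Cobalt

Quartz: Sharpe ratio = (23.8% − 3.6%) / 23.3% = 0.867
Pinecrest: Sharpe ratio = (5.6% − 3.6%) / 5.7% = 0.351
Cobalt: Sharpe ratio = (21.2% − 3.6%) / 7.3% = 2.411
Highest: Cobalt (2.411).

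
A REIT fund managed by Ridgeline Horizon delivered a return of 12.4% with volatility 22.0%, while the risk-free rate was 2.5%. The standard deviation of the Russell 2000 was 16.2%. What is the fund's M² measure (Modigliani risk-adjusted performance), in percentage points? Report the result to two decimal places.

9.79

Sharpe = (Rp − Rf) / σp = (12.4% − 2.5%) / 22.0% = 0.4500
M² = Rf + Sharpe × σm = 2.5% + 0.4500 × 16.2% = 9.7900%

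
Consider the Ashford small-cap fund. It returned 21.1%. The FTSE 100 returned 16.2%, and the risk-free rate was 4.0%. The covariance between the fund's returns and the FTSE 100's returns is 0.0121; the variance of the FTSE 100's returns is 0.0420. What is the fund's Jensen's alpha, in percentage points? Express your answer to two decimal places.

β = Cov / Var = 0.0121 / 0.0420 = 0.2881
E[R] = Rf + β(Rm − Rf) = 4.0% + 0.2881 × (16.2% − 4.0%) = 7.5148%
α = Rp − E[R] = 21.1% − 7.5148% = 13.5852

13.59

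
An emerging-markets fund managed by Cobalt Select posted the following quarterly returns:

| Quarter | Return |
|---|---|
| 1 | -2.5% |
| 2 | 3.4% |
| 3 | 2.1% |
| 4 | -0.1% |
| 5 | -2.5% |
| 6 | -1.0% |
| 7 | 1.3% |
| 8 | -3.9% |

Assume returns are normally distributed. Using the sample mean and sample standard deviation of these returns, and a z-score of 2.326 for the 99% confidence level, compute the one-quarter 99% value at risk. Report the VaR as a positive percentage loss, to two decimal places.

Mean return μ = -3.20 / 8 = -0.4000%
Σ(r − μ)² = (-2.5 − (-0.4000))² + (3.4 − (-0.4000))² + … = 45.1000
sample σ = √(45.1000 / 7) = √6.4429 = 2.5383%
VaR = −(μ − z·σ) = −(-0.4000 − 2.326 × 2.5383) = −(-6.3041) = 6.3041%

6.30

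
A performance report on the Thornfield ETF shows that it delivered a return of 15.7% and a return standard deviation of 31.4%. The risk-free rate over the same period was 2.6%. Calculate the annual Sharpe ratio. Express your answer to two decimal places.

0.42

Sharpe = (Rp − Rf) / σp = (15.7% − 2.6%) / 31.4% = 13.10% / 31.4% = 0.4172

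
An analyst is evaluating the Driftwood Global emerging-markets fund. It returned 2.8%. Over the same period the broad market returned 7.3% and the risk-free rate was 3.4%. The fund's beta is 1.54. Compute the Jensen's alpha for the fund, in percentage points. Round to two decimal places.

CAPM expected return = Rf + β(Rm − Rf) = 3.4% + 1.54 × (7.3% − 3.4%) = 3.4 + 1.54 × 3.90 = 9.4060%
Jensen's α = Rp − E[R] = 2.8% − 9.4060% = -6.6060

-6.61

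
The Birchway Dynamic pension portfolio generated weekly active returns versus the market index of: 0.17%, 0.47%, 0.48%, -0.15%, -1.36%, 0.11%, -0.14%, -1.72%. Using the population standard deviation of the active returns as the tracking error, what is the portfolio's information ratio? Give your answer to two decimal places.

-0.35

r̄ = (0.17 + 0.47 + 0.48 − 0.15 − 1.36 + 0.11 − 0.14 − 1.72) / 8 = -2.140 / 8 = -0.2675%
Σ(r − r̄)² = (0.17 − (-0.2675))² + (0.47 − (-0.2675))² + … = 4.7700
population σ = √(4.7700 / 8) = √0.5963 = 0.7722%
IR = r̄ / tracking error = -0.2675 / 0.7722 = -0.3464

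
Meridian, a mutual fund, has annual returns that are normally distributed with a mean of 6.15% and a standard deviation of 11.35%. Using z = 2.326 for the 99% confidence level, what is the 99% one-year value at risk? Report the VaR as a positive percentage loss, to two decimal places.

VaR (as % loss) = −(μ − z·σ) = −(6.15% − 2.326 × 11.35%) = −(-20.2501%) = 20.2501%

20.25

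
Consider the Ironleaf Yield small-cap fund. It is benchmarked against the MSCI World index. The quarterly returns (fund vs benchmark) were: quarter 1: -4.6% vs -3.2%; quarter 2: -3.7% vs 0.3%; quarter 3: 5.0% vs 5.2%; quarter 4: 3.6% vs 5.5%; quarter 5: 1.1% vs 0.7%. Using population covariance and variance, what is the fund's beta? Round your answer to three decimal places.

1.077

r̄p = 0.2800%,  r̄m = 1.7000%
Cov = Σ(rp − r̄p)(rm − r̄m) / 5 = 11.5600
Var(rm) = Σ(rm − r̄m)² / 5 = 10.7320
β = Cov / Var = 11.5600 / 10.7320 = 1.0772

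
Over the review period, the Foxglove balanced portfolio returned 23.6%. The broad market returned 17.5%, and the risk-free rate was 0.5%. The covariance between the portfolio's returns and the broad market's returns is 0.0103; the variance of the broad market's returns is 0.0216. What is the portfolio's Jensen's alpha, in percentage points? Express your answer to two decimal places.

β = Cov / Var = 0.0103 / 0.0216 = 0.4769
E[R] = Rf + β(Rm − Rf) = 0.5% + 0.4769 × (17.5% − 0.5%) = 8.6073%
α = Rp − E[R] = 23.6% − 8.6073% = 14.9927

14.99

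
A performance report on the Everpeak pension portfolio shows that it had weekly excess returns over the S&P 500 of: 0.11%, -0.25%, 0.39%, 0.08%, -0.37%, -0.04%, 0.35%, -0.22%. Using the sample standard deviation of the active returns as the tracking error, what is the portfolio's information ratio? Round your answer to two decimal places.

0.02

r̄ = (0.11 − 0.25 + 0.39 + 0.08 − 0.37 − 0.04 + 0.35 − 0.22) / 8 = 0.0063%
Σ(r − r̄)² = (0.11 − 0.0063)² + (-0.25 − 0.0063)² + … = 0.5422
σ = √[0.5422 / 7] = 0.2783%
IR = r̄ / tracking error = 0.0063 / 0.2783 = 0.0226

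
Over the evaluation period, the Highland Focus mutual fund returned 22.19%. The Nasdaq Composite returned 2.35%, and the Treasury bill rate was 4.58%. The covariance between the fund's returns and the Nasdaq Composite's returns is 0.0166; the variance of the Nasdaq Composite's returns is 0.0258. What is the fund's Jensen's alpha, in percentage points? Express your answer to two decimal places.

19.04

β = Cov / Var = 0.0166 / 0.0258 = 0.6434
E[R] = Rf + β(Rm − Rf) = 4.58% + 0.6434 × (2.35% − 4.58%) = 3.1452%
α = Rp − E[R] = 22.19% − 3.1452% = 19.0448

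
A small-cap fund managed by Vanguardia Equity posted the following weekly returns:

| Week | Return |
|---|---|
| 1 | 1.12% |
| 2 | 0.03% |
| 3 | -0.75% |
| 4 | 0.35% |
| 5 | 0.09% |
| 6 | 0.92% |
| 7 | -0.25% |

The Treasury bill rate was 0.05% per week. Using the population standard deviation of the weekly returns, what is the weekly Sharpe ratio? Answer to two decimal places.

r̄ = (1.12 + 0.03 − 0.75 + 0.35 + 0.09 + 0.92 − 0.25) / 7 = 0.2157%
Σ(r − r̄)² = (1.12 − 0.2157)² + (0.03 − 0.2157)² + (-0.75 − 0.2157)² + … = 2.5316
population σ = √(2.5316 / 7) = √0.3617 = 0.6014%
Sharpe = (r̄ − rf) / σ = (0.2157 − 0.05) / 0.6014 = 0.1657 / 0.6014 = 0.2755

0.28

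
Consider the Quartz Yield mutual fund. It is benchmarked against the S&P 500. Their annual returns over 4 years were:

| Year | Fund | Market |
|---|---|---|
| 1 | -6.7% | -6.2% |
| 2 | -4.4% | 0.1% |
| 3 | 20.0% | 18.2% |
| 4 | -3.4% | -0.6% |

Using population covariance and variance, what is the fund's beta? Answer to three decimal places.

r̄p = 1.3750%,  r̄m = 2.8750%
Cov = Σ(rp − r̄p)(rm − r̄m) / 4 = 97.8319
Var(rm) = Σ(rm − r̄m)² / 4 = 84.2469
β = Cov / Var = 97.8319 / 84.2469 = 1.1613

1.161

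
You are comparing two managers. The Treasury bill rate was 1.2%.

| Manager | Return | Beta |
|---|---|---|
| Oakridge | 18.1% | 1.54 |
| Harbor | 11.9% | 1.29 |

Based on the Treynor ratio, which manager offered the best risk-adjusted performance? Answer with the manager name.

Oakridge

Oakridge: Treynor = (18.1% − 1.2%) / 1.54 = 10.974
Harbor: Treynor = (11.9% − 1.2%) / 1.29 = 8.295
Highest: Oakridge (10.974).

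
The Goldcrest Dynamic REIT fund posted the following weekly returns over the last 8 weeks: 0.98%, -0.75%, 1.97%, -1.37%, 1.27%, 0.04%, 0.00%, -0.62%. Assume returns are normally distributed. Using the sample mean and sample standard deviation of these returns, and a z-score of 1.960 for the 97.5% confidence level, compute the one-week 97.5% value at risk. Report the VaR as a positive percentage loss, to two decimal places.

2.03

μ = (0.98 − 0.75 + 1.97 − 1.37 + 1.27 + 0.04 + 0 − 0.62) / 8 = 1.520 / 8 = 0.1900%
Sample std dev = √[8.9908 / 7] = 1.1333%
VaR = −(μ − z·σ) = −(0.1900 − 1.960 × 1.1333) = −(-2.0313) = 2.0313%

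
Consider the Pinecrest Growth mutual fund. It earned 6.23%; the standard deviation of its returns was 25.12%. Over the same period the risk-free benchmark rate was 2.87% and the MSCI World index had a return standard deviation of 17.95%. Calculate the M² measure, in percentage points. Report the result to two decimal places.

5.27

Sharpe = (Rp − Rf) / σp = (6.23% − 2.87%) / 25.12% = 0.1338
M² = Rf + Sharpe × σm = 2.87% + 0.1338 × 17.95% = 5.2717%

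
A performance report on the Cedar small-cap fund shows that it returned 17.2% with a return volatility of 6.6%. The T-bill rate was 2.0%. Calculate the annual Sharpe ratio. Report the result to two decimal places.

Sharpe = (Rp − Rf) / σp = (17.2% − 2.0%) / 6.6% = 15.20% / 6.6% = 2.3030

2.30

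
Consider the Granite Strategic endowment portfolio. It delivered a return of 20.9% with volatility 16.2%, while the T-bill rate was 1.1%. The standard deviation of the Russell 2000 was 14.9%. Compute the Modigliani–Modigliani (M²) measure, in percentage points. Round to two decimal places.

19.31

Sharpe = (Rp − Rf) / σp = (20.9% − 1.1%) / 16.2% = 1.2222
M² = Rf + Sharpe × σm = 1.1% + 1.2222 × 14.9% = 19.3108%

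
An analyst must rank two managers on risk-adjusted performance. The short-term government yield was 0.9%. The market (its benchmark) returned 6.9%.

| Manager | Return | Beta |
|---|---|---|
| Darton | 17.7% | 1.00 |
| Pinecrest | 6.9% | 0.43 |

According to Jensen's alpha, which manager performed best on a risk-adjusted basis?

Darton

Darton: α = 17.7% − [0.9% + 1.00 × (6.9% − 0.9%)] = 10.800
Pinecrest: α = 6.9% − [0.9% + 0.43 × (6.9% − 0.9%)] = 3.420
Highest: Darton (10.800).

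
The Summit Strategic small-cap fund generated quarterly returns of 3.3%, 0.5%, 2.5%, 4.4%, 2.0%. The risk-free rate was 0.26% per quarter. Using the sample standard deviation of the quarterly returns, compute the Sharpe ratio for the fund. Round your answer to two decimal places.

1.56

r̄ = (3.3 + 0.5 + 2.5 + 4.4 + 2) / 5 = 12.70 / 5 = 2.5400%
Σ(r − r̄)² = (3.3 − 2.5400)² + (0.5 − 2.5400)² + … = 8.4920
sample σ = √(8.4920 / 4) = √2.1230 = 1.4571%
Sharpe = (r̄ − rf) / σ = (2.5400 − 0.26) / 1.4571 = 2.2800 / 1.4571 = 1.5648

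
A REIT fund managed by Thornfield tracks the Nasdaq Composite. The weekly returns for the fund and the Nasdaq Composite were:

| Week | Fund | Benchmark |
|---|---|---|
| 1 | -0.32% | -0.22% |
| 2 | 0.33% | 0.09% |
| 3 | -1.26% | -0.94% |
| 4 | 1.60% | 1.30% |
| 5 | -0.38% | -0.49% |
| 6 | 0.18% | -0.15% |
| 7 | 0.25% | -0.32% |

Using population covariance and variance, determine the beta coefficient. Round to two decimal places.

1.19

r̄p = 0.0571%,  r̄m = -0.1043%
Cov = Σ(rp − r̄p)(rm − r̄m) / 7 = 0.4979
Var(rm) = Σ(rm − r̄m)² / 7 = 0.4170
β = Cov / Var = 0.4979 / 0.4170 = 1.1940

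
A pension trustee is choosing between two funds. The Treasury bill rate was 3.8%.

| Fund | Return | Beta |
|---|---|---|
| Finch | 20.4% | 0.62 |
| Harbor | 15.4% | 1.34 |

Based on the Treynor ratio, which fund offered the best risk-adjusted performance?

Finch: Treynor = (20.4% − 3.8%) / 0.62 = 26.774
Harbor: Treynor = (15.4% − 3.8%) / 1.34 = 8.657
Highest: Finch (26.774).

Finch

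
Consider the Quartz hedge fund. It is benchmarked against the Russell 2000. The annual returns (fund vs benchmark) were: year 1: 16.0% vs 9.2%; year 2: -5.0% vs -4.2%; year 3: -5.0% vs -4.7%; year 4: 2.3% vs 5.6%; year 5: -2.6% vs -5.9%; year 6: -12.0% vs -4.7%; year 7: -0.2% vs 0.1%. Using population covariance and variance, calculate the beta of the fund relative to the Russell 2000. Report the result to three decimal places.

r̄p = -0.9286%,  r̄m = -0.6571%
Cov = Σ(rp − r̄p)(rm − r̄m) / 7 = 38.8612
Var(rm) = Σ(rm − r̄m)² / 7 = 29.9453
β = Cov / Var = 38.8612 / 29.9453 = 1.2977

1.298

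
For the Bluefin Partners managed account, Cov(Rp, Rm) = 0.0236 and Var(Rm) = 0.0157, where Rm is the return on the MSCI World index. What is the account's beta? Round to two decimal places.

β = Cov(Rp, Rm) / Var(Rm) = 0.0236 / 0.0157 = 1.5032

1.50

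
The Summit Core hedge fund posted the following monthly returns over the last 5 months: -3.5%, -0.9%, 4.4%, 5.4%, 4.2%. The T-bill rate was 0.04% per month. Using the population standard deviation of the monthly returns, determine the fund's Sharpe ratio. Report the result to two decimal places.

0.54

r̄ = (-3.5 − 0.9 + 4.4 + 5.4 + 4.2) / 5 = 9.60 / 5 = 1.9200%
Σ(r − r̄)² = 60.7880; population σ = √(60.7880/5) = 3.4868%
Sharpe = (r̄ − rf) / σ = (1.9200 − 0.04) / 3.4868 = 1.8800 / 3.4868 = 0.5392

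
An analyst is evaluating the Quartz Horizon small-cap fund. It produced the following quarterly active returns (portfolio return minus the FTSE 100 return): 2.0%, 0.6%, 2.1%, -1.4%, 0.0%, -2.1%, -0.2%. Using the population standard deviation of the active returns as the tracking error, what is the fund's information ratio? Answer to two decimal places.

0.10

μ = (2 + 0.6 + 2.1 − 1.4 + 0 − 2.1 − 0.2) / 7 = 0.1429%
Σ(r − μ)² = (2 − 0.1429)² + (0.6 − 0.1429)² + … = 15.0371
σ = √[15.0371 / 7] = 1.4657%
IR = μ / tracking error = 0.1429 / 1.4657 = 0.0975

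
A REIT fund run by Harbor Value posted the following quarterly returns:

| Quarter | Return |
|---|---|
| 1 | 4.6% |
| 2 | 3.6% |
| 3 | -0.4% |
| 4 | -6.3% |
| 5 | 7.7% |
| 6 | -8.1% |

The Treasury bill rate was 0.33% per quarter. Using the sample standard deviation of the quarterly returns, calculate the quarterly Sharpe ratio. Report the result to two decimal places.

-0.02

r̄ = (4.6 + 3.6 − 0.4 − 6.3 + 7.7 − 8.1) / 6 = 0.1833%
Σ(r − r̄)² = (4.6 − 0.1833)² + (3.6 − 0.1833)² + … = 198.6683
σ = √[198.6683 / 5] = 6.3035%
Sharpe = (r̄ − rf) / σ = (0.1833 − 0.33) / 6.3035 = -0.1467 / 6.3035 = -0.0233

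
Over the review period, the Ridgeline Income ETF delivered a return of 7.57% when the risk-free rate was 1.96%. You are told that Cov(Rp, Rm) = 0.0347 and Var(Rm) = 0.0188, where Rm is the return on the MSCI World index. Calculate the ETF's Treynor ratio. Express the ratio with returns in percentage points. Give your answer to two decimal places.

β = Cov / Var = 0.0347 / 0.0188 = 1.8457
Treynor = (Rp − Rf) / β = (7.57% − 1.96%) / 1.8457 = 5.61 / 1.8457 = 3.0395

3.04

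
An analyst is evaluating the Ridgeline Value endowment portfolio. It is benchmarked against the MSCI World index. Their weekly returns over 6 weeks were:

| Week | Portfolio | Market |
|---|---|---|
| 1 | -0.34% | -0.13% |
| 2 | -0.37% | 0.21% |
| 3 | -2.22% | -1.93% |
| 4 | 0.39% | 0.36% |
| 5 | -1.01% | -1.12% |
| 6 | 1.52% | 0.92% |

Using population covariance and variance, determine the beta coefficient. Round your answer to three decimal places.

1.146

r̄p = -0.3383%,  r̄m = -0.2817%
Cov = Σ(rp − r̄p)(rm − r̄m) / 6 = 1.0582
Var(rm) = Σ(rm − r̄m)² / 6 = 0.9234
β = Cov / Var = 1.0582 / 0.9234 = 1.1460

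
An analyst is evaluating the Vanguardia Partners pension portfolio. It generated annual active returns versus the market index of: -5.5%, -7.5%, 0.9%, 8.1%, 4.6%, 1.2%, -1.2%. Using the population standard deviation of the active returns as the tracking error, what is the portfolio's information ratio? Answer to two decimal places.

r̄ = (-5.5 − 7.5 + 0.9 + 8.1 + 4.6 + 1.2 − 1.2) / 7 = 0.0857%
Population σ = √[Σ(r − r̄)² / 7] = √[176.9086 / 7] = √25.2727 = 5.0272%
IR = r̄ / tracking error = 0.0857 / 5.0272 = 0.0170

0.02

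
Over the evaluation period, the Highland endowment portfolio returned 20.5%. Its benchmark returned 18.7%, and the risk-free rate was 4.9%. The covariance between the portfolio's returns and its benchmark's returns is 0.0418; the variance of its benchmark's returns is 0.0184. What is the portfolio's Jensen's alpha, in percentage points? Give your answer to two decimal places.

-15.75

β = Cov / Var = 0.0418 / 0.0184 = 2.2717
E[R] = Rf + β(Rm − Rf) = 4.9% + 2.2717 × (18.7% − 4.9%) = 36.2495%
α = Rp − E[R] = 20.5% − 36.2495% = -15.7495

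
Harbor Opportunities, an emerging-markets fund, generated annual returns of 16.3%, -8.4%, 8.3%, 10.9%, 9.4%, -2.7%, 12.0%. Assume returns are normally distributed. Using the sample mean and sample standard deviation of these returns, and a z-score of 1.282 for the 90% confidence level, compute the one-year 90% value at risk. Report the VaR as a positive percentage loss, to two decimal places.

r̄ = (16.3 − 8.4 + 8.3 + 10.9 + 9.4 − 2.7 + 12) / 7 = 45.80 / 7 = 6.5429%
Sample std dev = √[463.9371 / 6] = 8.7933%
VaR = −(r̄ − z·σ) = −(6.5429 − 1.282 × 8.7933) = −(-4.7301) = 4.7301%

4.73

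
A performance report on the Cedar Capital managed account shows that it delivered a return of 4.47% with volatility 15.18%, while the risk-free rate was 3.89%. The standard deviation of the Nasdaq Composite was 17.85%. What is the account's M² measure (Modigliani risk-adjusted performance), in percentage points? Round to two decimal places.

Sharpe = (Rp − Rf) / σp = (4.47% − 3.89%) / 15.18% = 0.0382
M² = Rf + Sharpe × σm = 3.89% + 0.0382 × 17.85% = 4.5719%

4.57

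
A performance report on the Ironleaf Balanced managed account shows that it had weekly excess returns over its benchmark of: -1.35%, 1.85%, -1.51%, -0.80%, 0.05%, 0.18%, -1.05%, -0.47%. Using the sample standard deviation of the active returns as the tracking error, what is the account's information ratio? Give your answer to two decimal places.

μ = (-1.35 + 1.85 − 1.51 − 0.8 + 0.05 + 0.18 − 1.05 − 0.47) / 8 = -0.3875%
Sample std dev = √[8.3222 / 7] = 1.0904%
IR = μ / tracking error = -0.3875 / 1.0904 = -0.3554

-0.36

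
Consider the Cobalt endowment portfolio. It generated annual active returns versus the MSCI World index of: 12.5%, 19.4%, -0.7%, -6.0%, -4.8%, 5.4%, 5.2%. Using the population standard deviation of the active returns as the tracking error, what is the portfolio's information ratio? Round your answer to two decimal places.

0.52

r̄ = (12.5 + 19.4 − 0.7 − 6 − 4.8 + 5.4 + 5.2) / 7 = 4.4286%
Population std dev = √[511.0543 / 7] = 8.5445%
IR = r̄ / tracking error = 4.4286 / 8.5445 = 0.5183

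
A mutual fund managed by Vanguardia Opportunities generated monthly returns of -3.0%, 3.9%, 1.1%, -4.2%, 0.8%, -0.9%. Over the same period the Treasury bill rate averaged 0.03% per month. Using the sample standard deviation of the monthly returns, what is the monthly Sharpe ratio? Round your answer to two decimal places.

-0.14

Mean return r̄ = -2.30 / 6 = -0.3833%
Σ(r − r̄)² = (-3 − (-0.3833))² + (3.9 − (-0.3833))² + (1.1 − (-0.3833))² + … = 43.6283
sample σ = √(43.6283 / 5) = √8.7257 = 2.9539%
Sharpe = (r̄ − rf) / σ = (-0.3833 − 0.03) / 2.9539 = -0.4133 / 2.9539 = -0.1399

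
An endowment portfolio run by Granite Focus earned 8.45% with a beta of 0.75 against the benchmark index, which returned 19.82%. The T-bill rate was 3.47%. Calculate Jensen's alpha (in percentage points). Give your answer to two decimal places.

CAPM expected return = Rf + β(Rm − Rf) = 3.47% + 0.75 × (19.82% − 3.47%) = 3.47 + 0.75 × 16.35 = 15.7325%
Jensen's α = Rp − E[R] = 8.45% − 15.7325% = -7.2825

-7.28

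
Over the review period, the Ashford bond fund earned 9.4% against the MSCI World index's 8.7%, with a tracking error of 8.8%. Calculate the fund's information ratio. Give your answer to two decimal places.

0.08

IR = (Rp − Rb) / TE = (9.4% − 8.7%) / 8.8% = 0.70% / 8.8% = 0.0795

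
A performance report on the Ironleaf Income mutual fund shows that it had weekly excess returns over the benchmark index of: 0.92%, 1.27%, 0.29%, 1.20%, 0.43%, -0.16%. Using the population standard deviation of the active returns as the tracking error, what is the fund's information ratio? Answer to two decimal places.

r̄ = (0.92 + 1.27 + 0.29 + 1.2 + 0.43 − 0.16) / 6 = 0.6583%
Σ(r − r̄)² = (0.92 − 0.6583)² + (1.27 − 0.6583)² + (0.29 − 0.6583)² + … = 1.5935
population σ = √(1.5935 / 6) = √0.2656 = 0.5154%
IR = r̄ / tracking error = 0.6583 / 0.5154 = 1.2773

1.28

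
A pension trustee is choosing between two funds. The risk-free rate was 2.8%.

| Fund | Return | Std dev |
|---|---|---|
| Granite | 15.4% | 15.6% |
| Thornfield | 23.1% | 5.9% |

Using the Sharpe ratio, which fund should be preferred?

Granite: Sharpe ratio = (15.4% − 2.8%) / 15.6% = 0.808
Thornfield: Sharpe ratio = (23.1% − 2.8%) / 5.9% = 3.441
Highest: Thornfield (3.441).

Thornfield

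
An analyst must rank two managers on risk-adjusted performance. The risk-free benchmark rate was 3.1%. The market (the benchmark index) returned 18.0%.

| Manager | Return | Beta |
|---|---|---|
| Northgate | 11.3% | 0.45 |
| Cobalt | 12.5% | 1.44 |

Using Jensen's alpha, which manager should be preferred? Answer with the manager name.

Northgate: α = 11.3% − [3.1% + 0.45 × (18.0% − 3.1%)] = 1.495
Cobalt: α = 12.5% − [3.1% + 1.44 × (18.0% − 3.1%)] = -12.056
Highest: Northgate (1.495).

Northgate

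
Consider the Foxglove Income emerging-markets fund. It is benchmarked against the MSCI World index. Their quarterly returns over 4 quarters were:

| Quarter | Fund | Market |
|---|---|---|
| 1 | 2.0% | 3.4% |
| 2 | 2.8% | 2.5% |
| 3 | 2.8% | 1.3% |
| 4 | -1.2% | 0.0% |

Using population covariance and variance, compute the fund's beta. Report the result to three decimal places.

r̄p = 1.6000%,  r̄m = 1.8000%
Cov = Σ(rp − r̄p)(rm − r̄m) / 4 = 1.4800
Var(rm) = Σ(rm − r̄m)² / 4 = 1.6350
β = Cov / Var = 1.4800 / 1.6350 = 0.9052

0.905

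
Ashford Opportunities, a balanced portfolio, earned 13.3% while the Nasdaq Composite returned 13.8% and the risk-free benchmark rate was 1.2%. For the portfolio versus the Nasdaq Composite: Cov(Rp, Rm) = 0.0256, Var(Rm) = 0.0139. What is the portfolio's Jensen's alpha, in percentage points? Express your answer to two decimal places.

-11.11

β = Cov / Var = 0.0256 / 0.0139 = 1.8417
E[R] = Rf + β(Rm − Rf) = 1.2% + 1.8417 × (13.8% − 1.2%) = 24.4054%
α = Rp − E[R] = 13.3% − 24.4054% = -11.1054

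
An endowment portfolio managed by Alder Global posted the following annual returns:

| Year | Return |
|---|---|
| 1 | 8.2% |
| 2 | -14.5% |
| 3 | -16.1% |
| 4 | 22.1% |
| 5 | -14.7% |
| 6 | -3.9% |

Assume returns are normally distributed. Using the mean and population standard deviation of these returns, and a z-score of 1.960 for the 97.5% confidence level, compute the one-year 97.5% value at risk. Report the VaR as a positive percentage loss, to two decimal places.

r̄ = (8.2 − 14.5 − 16.1 + 22.1 − 14.7 − 3.9) / 6 = -3.1500%
Population std dev = √[1196.8750 / 6] = 14.1237%
VaR = −(r̄ − z·σ) = −(-3.1500 − 1.960 × 14.1237) = −(-30.8325) = 30.8325%

30.83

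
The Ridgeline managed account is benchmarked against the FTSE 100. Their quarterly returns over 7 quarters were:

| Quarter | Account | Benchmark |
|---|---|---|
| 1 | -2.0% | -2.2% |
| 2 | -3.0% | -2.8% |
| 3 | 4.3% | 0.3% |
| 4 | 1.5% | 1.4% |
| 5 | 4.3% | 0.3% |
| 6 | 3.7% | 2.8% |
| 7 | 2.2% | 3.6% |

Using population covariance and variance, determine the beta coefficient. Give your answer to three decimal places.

0.895

r̄p = 1.5714%,  r̄m = 0.4857%
Cov = Σ(rp − r̄p)(rm − r̄m) / 7 = 4.3453
Var(rm) = Σ(rm − r̄m)² / 7 = 4.8527
β = Cov / Var = 4.3453 / 4.8527 = 0.8954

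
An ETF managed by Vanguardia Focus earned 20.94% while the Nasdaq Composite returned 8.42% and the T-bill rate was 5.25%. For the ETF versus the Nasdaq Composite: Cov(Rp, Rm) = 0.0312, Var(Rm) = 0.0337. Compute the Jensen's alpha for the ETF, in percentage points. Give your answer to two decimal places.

β = Cov / Var = 0.0312 / 0.0337 = 0.9258
E[R] = Rf + β(Rm − Rf) = 5.25% + 0.9258 × (8.42% − 5.25%) = 8.1848%
α = Rp − E[R] = 20.94% − 8.1848% = 12.7552

12.76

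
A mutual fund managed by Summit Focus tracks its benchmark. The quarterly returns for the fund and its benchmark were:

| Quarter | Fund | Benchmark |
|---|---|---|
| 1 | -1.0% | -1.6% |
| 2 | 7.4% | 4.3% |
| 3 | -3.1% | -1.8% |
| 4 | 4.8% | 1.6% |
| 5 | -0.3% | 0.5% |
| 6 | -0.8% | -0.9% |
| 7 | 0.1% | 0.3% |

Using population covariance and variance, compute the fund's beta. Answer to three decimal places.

1.650

r̄p = 1.0143%,  r̄m = 0.3429%
Cov = Σ(rp − r̄p)(rm − r̄m) / 7 = 6.4065
Var(rm) = Σ(rm − r̄m)² / 7 = 3.8824
β = Cov / Var = 6.4065 / 3.8824 = 1.6501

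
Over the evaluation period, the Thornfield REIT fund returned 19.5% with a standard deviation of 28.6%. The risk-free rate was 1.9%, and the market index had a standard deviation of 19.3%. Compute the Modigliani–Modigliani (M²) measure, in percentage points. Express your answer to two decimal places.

Sharpe = (Rp − Rf) / σp = (19.5% − 1.9%) / 28.6% = 0.6154
M² = Rf + Sharpe × σm = 1.9% + 0.6154 × 19.3% = 13.7772%

13.78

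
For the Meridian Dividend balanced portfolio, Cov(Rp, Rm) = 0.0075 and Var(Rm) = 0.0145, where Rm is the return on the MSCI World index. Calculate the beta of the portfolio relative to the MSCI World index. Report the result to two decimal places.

0.52

β = Cov(Rp, Rm) / Var(Rm) = 0.0075 / 0.0145 = 0.5172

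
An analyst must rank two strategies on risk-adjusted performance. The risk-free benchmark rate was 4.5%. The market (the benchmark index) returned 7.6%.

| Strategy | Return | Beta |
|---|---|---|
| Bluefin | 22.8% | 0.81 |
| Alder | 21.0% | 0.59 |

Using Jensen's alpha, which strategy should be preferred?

Bluefin: α = 22.8% − [4.5% + 0.81 × (7.6% − 4.5%)] = 15.789
Alder: α = 21.0% − [4.5% + 0.59 × (7.6% − 4.5%)] = 14.671
Highest: Bluefin (15.789).

Bluefin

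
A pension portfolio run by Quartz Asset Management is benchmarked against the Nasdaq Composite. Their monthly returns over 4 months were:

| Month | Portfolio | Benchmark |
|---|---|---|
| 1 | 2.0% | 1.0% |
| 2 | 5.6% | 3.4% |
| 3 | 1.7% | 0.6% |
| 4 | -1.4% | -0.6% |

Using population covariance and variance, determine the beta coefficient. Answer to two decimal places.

1.68

r̄p = 1.9750%,  r̄m = 1.1000%
Cov = Σ(rp − r̄p)(rm − r̄m) / 4 = 3.5525
Var(rm) = Σ(rm − r̄m)² / 4 = 2.1100
β = Cov / Var = 3.5525 / 2.1100 = 1.6836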